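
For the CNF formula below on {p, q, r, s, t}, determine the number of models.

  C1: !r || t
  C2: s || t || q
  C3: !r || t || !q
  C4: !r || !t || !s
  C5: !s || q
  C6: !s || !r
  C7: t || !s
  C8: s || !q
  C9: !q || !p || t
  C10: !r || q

There are 2^5 = 32 truth assignments over (p, q, r, s, t).
Split on s. With s = true, the clauses containing s are satisfied and !s drops from the rest; 2 of the 2^4 = 16 assignments to the other variables satisfy what remains.
With s = false, by the same count on the reduced clause set, 2 assignments work.
(One model: p=F, q=F, r=F, s=F, t=T.)
Total: 2 + 2 = 4.

4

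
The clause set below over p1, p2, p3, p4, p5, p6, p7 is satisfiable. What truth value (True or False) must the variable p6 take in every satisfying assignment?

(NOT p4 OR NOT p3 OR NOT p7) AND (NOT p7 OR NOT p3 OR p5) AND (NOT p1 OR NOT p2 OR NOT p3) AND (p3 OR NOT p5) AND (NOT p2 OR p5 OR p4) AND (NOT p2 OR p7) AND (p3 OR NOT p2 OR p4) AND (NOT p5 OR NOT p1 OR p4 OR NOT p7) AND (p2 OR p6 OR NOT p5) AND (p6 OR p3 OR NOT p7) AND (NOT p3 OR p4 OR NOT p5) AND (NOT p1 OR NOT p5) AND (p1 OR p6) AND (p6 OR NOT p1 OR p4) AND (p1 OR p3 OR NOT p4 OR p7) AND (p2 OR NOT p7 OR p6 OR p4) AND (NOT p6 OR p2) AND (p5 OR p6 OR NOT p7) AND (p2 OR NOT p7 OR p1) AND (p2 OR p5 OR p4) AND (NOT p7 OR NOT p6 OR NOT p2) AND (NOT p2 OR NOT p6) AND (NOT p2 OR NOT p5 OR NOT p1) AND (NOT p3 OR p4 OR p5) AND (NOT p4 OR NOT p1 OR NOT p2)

Suppose p6 = true.
(p2) alone gives p2 = true.
That conflicts with the unit clause (NOT p2).
So every satisfying assignment has p6 = False.

False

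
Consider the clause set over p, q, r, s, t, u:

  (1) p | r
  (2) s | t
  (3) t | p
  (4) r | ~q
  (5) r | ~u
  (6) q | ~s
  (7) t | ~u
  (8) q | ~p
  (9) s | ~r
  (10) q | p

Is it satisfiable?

Case p = 0:
From the singleton clause (r), r = 1.
From the singleton clause (t), t = 1.
From the singleton clause (s), s = 1.
From the singleton clause (q), q = 1.
Every clause is now satisfied; u is unconstrained.
A satisfying assignment: p=0, q=1, r=1, s=1, t=1, u=1.

Satisfiable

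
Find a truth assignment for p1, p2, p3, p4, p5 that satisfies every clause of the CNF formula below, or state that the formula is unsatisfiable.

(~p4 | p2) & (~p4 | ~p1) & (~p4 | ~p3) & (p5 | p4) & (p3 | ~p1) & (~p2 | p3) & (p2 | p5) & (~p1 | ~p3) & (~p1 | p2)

Try p4 = 0.
The clause (p5) is unit, so p5 = 1.
Try p3 = 1.
The clause (~p1) is unit, so p1 = 0.
No clause remains; p2 is free.

p1: 0,  p2: 0,  p3: 1,  p4: 0,  p5: 1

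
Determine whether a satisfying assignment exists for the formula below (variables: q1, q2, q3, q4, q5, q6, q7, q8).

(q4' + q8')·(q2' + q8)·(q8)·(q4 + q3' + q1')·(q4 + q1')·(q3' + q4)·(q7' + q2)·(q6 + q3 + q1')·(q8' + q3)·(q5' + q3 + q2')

Unsatisfiable

The clause (q8) is unit, so q8 = 1.
The clause (q4') is unit, so q4 = 0.
The clause (q1') is unit, so q1 = 0.
The clause (q3') is unit, so q3 = 0.
Now (q3) is unsatisfied and unit — conflict.
No assignment satisfies every clause.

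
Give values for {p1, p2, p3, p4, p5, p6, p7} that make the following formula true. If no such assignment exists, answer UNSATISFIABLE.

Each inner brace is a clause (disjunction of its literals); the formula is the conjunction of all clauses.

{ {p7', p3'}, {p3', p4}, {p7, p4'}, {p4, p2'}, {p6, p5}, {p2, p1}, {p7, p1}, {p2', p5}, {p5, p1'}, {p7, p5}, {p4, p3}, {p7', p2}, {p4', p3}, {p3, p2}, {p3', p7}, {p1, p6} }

Try p7 = 0.
(p4') alone gives p4 = 0.
(p3') alone gives p3 = 0.
That conflicts with the unit clause (p3).
Undo p7 and try p7 = 1.
(p3') alone gives p3 = 0.
(p4) alone gives p4 = 1.
That conflicts with the unit clause (p4').
Either choice for p7 ends in contradiction.

UNSATISFIABLE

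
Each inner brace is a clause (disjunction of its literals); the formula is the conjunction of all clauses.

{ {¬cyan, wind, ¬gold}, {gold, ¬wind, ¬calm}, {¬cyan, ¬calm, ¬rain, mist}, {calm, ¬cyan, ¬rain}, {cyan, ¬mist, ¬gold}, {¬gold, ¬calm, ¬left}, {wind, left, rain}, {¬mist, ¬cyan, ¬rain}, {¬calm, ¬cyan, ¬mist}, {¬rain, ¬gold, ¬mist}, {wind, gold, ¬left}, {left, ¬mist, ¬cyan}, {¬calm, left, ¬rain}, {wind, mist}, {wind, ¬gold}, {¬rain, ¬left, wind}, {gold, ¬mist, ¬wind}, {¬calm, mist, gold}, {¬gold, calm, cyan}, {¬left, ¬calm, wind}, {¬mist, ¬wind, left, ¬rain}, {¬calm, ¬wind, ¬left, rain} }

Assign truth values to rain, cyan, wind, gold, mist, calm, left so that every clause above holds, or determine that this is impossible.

rain ↦ False,  cyan ↦ False,  wind ↦ True,  gold ↦ True,  mist ↦ False,  calm ↦ True,  left ↦ False

Case wind = True:
Case gold = True:
Case cyan = False:
Unit clause (¬mist) forces mist = False.
Unit clause (calm) forces calm = True.
Unit clause (¬left) forces left = False.
Unit clause (¬rain) forces rain = False.
All clauses are satisfied.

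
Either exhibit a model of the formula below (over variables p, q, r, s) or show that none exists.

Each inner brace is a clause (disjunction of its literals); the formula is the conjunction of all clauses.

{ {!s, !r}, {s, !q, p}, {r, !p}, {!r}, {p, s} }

p: false; q: false; r: false; s: true

From the singleton clause (!r), r = false.
From the singleton clause (!p), p = false.
From the singleton clause (s), s = true.
All clauses hold; q can take either value.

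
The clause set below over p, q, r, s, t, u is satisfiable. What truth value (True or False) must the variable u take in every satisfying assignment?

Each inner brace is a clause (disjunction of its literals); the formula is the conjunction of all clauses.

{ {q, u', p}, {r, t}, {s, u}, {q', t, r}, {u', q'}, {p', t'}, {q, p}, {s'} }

True

Suppose u = 0.
The clause (s) is unit, so s = 1.
But (s') is also a unit clause — contradiction.
So every satisfying assignment has u = True.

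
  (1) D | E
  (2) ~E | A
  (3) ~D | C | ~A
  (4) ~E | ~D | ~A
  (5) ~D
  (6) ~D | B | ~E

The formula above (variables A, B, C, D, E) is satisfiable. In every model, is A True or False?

Suppose A = 0.
(~E) alone gives E = 0.
(D) alone gives D = 1.
Now (~D) is unsatisfied and unit — conflict.
So every satisfying assignment has A = True.

True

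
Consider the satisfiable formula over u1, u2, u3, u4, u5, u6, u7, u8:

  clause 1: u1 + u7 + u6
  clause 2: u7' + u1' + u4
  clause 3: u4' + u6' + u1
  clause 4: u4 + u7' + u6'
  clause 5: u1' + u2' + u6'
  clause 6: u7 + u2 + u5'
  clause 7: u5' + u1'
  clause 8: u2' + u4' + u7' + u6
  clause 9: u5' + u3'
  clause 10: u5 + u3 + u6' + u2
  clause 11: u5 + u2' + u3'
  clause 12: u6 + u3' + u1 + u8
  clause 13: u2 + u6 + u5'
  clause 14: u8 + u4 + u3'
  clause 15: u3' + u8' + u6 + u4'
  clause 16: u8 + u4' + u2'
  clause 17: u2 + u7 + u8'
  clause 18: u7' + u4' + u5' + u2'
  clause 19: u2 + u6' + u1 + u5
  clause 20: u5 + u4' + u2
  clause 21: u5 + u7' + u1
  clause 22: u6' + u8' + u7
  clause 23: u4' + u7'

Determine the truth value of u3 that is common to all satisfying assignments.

Suppose u3 = 1.
Unit clause (u5') forces u5 = 0.
Unit clause (u2') forces u2 = 0.
Unit clause (u4') forces u4 = 0.
Unit clause (u8) forces u8 = 1.
Unit clause (u7) forces u7 = 1.
Unit clause (u1') forces u1 = 0.
That conflicts with the unit clause (u1).
So every satisfying assignment has u3 = False.

False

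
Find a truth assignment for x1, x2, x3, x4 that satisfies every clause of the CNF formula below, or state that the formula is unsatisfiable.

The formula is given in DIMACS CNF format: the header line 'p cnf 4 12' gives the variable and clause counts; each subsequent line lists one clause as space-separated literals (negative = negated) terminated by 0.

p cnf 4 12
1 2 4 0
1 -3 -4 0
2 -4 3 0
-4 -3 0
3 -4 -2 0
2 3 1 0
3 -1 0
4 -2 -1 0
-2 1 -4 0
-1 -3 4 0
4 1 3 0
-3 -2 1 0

Try x4 = False.
Try x1 = True.
The clause (x3) is unit, so x3 = True.
But (¬x3) is also a unit clause — contradiction.
Undo x1 and try x1 = False.
The clause (x2) is unit, so x2 = True.
The clause (x3) is unit, so x3 = True.
But (¬x3) is also a unit clause — contradiction.
Both values of x1 lead to a conflict.
Undo x4 and try x4 = True.
The clause (¬x3) is unit, so x3 = False.
The clause (x2) is unit, so x2 = True.
But (¬x2) is also a unit clause — contradiction.
Both values of x4 lead to a conflict.

UNSATISFIABLE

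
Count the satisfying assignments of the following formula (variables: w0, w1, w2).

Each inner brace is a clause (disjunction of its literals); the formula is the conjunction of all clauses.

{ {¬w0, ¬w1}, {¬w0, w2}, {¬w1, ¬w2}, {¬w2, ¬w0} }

There are 2^3 = 8 truth assignments over (w0, w1, w2).
Split on w0. With w0 = True, the clauses containing w0 are satisfied and ¬w0 drops from the rest; 0 of the 2^2 = 4 assignments to the other variables satisfy what remains.
With w0 = False, by the same count on the reduced clause set, 3 assignments work.
Total: 0 + 3 = 3.

3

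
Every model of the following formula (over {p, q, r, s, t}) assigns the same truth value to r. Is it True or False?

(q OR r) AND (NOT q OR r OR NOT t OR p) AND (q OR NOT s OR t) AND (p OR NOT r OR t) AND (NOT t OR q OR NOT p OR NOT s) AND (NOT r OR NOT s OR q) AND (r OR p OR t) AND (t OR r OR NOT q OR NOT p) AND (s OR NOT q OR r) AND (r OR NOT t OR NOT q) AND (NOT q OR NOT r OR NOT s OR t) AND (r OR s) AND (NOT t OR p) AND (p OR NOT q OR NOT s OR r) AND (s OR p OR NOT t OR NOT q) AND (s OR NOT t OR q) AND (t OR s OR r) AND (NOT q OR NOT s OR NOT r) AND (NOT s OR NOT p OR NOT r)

Suppose r = false.
(q) alone gives q = true.
(s) alone gives s = true.
(NOT t) alone gives t = false.
(p) alone gives p = true.
But (NOT p) is also a unit clause — contradiction.
So every satisfying assignment has r = True.

True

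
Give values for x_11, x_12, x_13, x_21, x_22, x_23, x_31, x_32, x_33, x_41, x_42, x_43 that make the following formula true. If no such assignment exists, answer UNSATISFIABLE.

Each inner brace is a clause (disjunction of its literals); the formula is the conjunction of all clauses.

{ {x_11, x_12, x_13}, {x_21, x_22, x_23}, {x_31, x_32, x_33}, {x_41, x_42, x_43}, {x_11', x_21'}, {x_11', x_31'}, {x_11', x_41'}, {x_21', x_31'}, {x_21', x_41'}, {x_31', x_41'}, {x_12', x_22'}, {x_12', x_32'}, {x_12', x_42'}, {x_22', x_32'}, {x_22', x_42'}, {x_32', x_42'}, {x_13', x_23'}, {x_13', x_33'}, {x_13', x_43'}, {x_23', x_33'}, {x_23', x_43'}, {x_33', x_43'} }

UNSATISFIABLE

Try x_11 = 0.
Try x_12 = 1.
(x_22') alone gives x_22 = 0.
(x_32') alone gives x_32 = 0.
(x_42') alone gives x_42 = 0.
Try x_21 = 1.
(x_31') alone gives x_31 = 0.
(x_33) alone gives x_33 = 1.
(x_41') alone gives x_41 = 0.
(x_43) alone gives x_43 = 1.
Now (x_43') is unsatisfied and unit — conflict.
Undo x_21 and try x_21 = 0.
(x_23) alone gives x_23 = 1.
(x_13') alone gives x_13 = 0.
(x_33') alone gives x_33 = 0.
(x_31) alone gives x_31 = 1.
(x_41') alone gives x_41 = 0.
(x_43) alone gives x_43 = 1.
Now (x_43') is unsatisfied and unit — conflict.
Both values of x_21 lead to a conflict.
Undo x_12 and try x_12 = 0.
(x_13) alone gives x_13 = 1.
(x_23') alone gives x_23 = 0.
(x_33') alone gives x_33 = 0.
(x_43') alone gives x_43 = 0.
Try x_21 = 1.
(x_31') alone gives x_31 = 0.
(x_32) alone gives x_32 = 1.
(x_41') alone gives x_41 = 0.
(x_42) alone gives x_42 = 1.
Now (x_42') is unsatisfied and unit — conflict.
Undo x_21 and try x_21 = 0.
(x_22) alone gives x_22 = 1.
(x_32') alone gives x_32 = 0.
(x_31) alone gives x_31 = 1.
(x_41') alone gives x_41 = 0.
(x_42) alone gives x_42 = 1.
Now (x_42') is unsatisfied and unit — conflict.
Both values of x_21 lead to a conflict.
Both values of x_12 lead to a conflict.
Undo x_11 and try x_11 = 1.
(x_21') alone gives x_21 = 0.
(x_31') alone gives x_31 = 0.
(x_41') alone gives x_41 = 0.
Try x_22 = 1.
(x_12') alone gives x_12 = 0.
(x_32') alone gives x_32 = 0.
(x_33) alone gives x_33 = 1.
(x_42') alone gives x_42 = 0.
(x_43) alone gives x_43 = 1.
Now (x_43') is unsatisfied and unit — conflict.
Undo x_22 and try x_22 = 0.
(x_23) alone gives x_23 = 1.
(x_13') alone gives x_13 = 0.
(x_33') alone gives x_33 = 0.
(x_32) alone gives x_32 = 1.
(x_12') alone gives x_12 = 0.
(x_42') alone gives x_42 = 0.
(x_43) alone gives x_43 = 1.
Now (x_43') is unsatisfied and unit — conflict.
Both values of x_22 lead to a conflict.
Both values of x_11 lead to a conflict.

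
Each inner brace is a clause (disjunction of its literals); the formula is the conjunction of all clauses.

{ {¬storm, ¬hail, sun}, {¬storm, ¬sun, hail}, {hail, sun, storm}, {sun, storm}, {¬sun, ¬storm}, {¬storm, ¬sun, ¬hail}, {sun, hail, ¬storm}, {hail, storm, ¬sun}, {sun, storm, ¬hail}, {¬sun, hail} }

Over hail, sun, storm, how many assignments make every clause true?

There are 2^3 = 8 truth assignments over (hail, sun, storm).
Split on hail. With hail = True, the clauses containing hail are satisfied and ¬hail drops from the rest; 1 of the 2^2 = 4 assignments to the other variables satisfy what remains.
With hail = False, by the same count on the reduced clause set, 0 assignments work.
(One model: hail=T, sun=T, storm=F.)
Total: 1 + 0 = 1.

1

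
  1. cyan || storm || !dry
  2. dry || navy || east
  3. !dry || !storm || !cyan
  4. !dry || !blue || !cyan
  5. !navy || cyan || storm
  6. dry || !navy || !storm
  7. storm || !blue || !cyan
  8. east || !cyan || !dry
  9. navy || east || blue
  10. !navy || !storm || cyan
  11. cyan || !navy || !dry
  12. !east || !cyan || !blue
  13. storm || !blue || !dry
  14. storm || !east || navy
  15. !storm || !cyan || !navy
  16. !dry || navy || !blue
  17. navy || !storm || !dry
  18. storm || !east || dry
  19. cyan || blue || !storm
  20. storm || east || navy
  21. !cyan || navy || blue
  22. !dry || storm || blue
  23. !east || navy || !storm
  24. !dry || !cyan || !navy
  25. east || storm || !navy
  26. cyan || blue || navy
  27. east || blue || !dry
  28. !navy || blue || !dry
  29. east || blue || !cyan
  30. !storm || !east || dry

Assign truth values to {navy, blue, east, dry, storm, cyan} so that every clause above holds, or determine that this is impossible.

UNSATISFIABLE

Suppose cyan = true.
Suppose dry = false.
Suppose navy = true.
(!storm) alone gives storm = false.
(!blue) alone gives blue = false.
(!east) alone gives east = false.
But (east) is also a unit clause — contradiction.
Backtrack on navy: now try navy = false.
(east) alone gives east = true.
(!blue) alone gives blue = false.
But (blue) is also a unit clause — contradiction.
Neither navy = true nor navy = false works.
Backtrack on dry: now try dry = true.
(!storm) alone gives storm = false.
(!blue) alone gives blue = false.
But (blue) is also a unit clause — contradiction.
Neither dry = true nor dry = false works.
Backtrack on cyan: now try cyan = false.
Suppose storm = true.
(!navy) alone gives navy = false.
(!dry) alone gives dry = false.
(east) alone gives east = true.
But (!east) is also a unit clause — contradiction.
Backtrack on storm: now try storm = false.
(!dry) alone gives dry = false.
(!navy) alone gives navy = false.
(east) alone gives east = true.
But (!east) is also a unit clause — contradiction.
Neither storm = true nor storm = false works.
Neither cyan = true nor cyan = false works.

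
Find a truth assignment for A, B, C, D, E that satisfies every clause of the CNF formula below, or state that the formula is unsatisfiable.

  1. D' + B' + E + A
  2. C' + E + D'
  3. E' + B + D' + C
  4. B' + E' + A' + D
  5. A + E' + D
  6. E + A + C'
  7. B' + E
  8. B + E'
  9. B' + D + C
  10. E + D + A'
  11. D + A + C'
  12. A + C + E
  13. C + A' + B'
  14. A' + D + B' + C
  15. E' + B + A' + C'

A=0, B=1, C=1, D=1, E=1

Case B = 1:
The clause (E) is unit, so E = 1.
Case A = 0:
The clause (D) is unit, so D = 1.
No clause remains; C is free.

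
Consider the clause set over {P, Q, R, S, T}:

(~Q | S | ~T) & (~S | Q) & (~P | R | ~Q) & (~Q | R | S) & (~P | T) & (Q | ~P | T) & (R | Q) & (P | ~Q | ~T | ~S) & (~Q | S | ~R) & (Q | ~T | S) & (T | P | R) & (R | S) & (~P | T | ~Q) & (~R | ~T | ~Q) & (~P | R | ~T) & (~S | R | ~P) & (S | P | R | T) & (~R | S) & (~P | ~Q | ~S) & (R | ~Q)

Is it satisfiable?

Yes

Try S = 1.
From the singleton clause (Q), Q = 1.
From the singleton clause (~P), P = 0.
From the singleton clause (~T), T = 0.
From the singleton clause (R), R = 1.
This assignment satisfies each clause.
A satisfying assignment: P=0, Q=1, R=1, S=1, T=0.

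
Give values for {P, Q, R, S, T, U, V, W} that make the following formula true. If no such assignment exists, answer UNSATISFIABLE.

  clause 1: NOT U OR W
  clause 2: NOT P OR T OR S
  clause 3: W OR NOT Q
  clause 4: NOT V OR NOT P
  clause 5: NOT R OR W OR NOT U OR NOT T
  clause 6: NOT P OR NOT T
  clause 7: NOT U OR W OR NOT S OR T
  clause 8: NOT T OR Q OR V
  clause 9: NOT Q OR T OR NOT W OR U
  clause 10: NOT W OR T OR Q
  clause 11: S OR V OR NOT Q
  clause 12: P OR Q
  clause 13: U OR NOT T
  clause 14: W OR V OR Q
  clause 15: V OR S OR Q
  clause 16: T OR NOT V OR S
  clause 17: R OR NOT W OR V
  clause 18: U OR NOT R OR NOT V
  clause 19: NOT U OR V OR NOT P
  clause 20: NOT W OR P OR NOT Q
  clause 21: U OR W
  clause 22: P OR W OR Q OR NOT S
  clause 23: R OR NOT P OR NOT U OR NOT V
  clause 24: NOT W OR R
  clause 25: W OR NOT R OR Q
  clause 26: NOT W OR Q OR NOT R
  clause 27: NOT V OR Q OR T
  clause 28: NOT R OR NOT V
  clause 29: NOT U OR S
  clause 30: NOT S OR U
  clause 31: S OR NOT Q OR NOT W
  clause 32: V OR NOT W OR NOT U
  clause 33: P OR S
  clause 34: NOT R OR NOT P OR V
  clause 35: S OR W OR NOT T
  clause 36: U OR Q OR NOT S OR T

UNSATISFIABLE

Suppose U = false.
From the singleton clause (NOT T), T = false.
From the singleton clause (W), W = true.
From the singleton clause (NOT Q), Q = false.
Now (Q) is unsatisfied and unit — conflict.
Undo U and try U = true.
From the singleton clause (W), W = true.
From the singleton clause (R), R = true.
From the singleton clause (Q), Q = true.
From the singleton clause (P), P = true.
From the singleton clause (NOT V), V = false.
Now (V) is unsatisfied and unit — conflict.
Either choice for U ends in contradiction.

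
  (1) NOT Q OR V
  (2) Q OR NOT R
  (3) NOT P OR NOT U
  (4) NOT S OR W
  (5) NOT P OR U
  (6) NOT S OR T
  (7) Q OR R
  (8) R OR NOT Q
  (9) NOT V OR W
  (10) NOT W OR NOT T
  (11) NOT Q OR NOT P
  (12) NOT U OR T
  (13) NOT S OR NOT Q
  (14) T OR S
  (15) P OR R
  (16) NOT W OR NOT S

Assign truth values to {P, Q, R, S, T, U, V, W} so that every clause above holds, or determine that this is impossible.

UNSATISFIABLE

Suppose Q = false.
From the singleton clause (NOT R), R = false.
Now (R) is unsatisfied and unit — conflict.
Undo Q and try Q = true.
From the singleton clause (V), V = true.
From the singleton clause (R), R = true.
From the singleton clause (W), W = true.
From the singleton clause (NOT T), T = false.
From the singleton clause (NOT S), S = false.
Now (S) is unsatisfied and unit — conflict.
Neither Q = true nor Q = false works.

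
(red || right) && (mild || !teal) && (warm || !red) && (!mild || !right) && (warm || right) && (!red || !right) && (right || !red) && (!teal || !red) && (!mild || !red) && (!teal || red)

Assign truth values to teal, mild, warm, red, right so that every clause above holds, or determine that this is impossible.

Try red = false.
From the singleton clause (right), right = true.
From the singleton clause (!mild), mild = false.
From the singleton clause (!teal), teal = false.
Every clause is now satisfied; warm is unconstrained.

teal ↦ false; mild ↦ false; warm ↦ true; red ↦ false; right ↦ true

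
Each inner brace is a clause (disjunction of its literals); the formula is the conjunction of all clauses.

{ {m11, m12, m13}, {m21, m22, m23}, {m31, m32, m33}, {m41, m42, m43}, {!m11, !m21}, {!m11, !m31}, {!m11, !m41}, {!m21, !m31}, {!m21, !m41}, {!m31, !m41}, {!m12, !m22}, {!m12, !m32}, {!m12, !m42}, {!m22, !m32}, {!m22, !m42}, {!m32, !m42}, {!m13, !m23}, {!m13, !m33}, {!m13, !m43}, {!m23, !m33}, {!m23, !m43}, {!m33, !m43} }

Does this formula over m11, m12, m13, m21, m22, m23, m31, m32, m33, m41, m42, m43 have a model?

No, unsatisfiable

Branch on m11: set m11 = false.
Branch on m12: set m12 = true.
The clause (!m22) is unit, so m22 = false.
The clause (!m32) is unit, so m32 = false.
The clause (!m42) is unit, so m42 = false.
Branch on m21: set m21 = true.
The clause (!m31) is unit, so m31 = false.
The clause (m33) is unit, so m33 = true.
The clause (!m41) is unit, so m41 = false.
The clause (m43) is unit, so m43 = true.
Now (!m43) is unsatisfied and unit — conflict.
That branch fails; take m21 = false instead.
The clause (m23) is unit, so m23 = true.
The clause (!m13) is unit, so m13 = false.
The clause (!m33) is unit, so m33 = false.
The clause (m31) is unit, so m31 = true.
The clause (!m41) is unit, so m41 = false.
The clause (m43) is unit, so m43 = true.
Now (!m43) is unsatisfied and unit — conflict.
Both values of m21 lead to a conflict.
That branch fails; take m12 = false instead.
The clause (m13) is unit, so m13 = true.
The clause (!m23) is unit, so m23 = false.
The clause (!m33) is unit, so m33 = false.
The clause (!m43) is unit, so m43 = false.
Branch on m21: set m21 = true.
The clause (!m31) is unit, so m31 = false.
The clause (m32) is unit, so m32 = true.
The clause (!m41) is unit, so m41 = false.
The clause (m42) is unit, so m42 = true.
Now (!m42) is unsatisfied and unit — conflict.
That branch fails; take m21 = false instead.
The clause (m22) is unit, so m22 = true.
The clause (!m32) is unit, so m32 = false.
The clause (m31) is unit, so m31 = true.
The clause (!m41) is unit, so m41 = false.
The clause (m42) is unit, so m42 = true.
Now (!m42) is unsatisfied and unit — conflict.
Both values of m21 lead to a conflict.
Both values of m12 lead to a conflict.
That branch fails; take m11 = true instead.
The clause (!m21) is unit, so m21 = false.
The clause (!m31) is unit, so m31 = false.
The clause (!m41) is unit, so m41 = false.
Branch on m22: set m22 = true.
The clause (!m12) is unit, so m12 = false.
The clause (!m32) is unit, so m32 = false.
The clause (m33) is unit, so m33 = true.
The clause (!m42) is unit, so m42 = false.
The clause (m43) is unit, so m43 = true.
Now (!m43) is unsatisfied and unit — conflict.
That branch fails; take m22 = false instead.
The clause (m23) is unit, so m23 = true.
The clause (!m13) is unit, so m13 = false.
The clause (!m33) is unit, so m33 = false.
The clause (m32) is unit, so m32 = true.
The clause (!m12) is unit, so m12 = false.
The clause (!m42) is unit, so m42 = false.
The clause (m43) is unit, so m43 = true.
Now (!m43) is unsatisfied and unit — conflict.
Both values of m22 lead to a conflict.
Both values of m11 lead to a conflict.
No assignment satisfies every clause.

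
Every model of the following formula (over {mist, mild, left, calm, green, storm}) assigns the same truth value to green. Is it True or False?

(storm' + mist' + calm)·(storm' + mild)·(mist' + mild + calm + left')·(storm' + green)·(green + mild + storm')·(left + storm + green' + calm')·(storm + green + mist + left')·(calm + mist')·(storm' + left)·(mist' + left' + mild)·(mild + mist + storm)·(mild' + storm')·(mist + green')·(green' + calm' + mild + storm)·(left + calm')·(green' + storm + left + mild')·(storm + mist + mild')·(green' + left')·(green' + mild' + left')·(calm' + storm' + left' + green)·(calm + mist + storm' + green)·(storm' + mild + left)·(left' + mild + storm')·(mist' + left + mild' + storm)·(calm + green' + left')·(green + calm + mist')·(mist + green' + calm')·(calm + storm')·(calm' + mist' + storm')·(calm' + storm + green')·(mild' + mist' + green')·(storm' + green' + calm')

False

Suppose green = 1.
(mist) alone gives mist = 1.
(calm) alone gives calm = 1.
(left) alone gives left = 1.
But (left') is also a unit clause — contradiction.
So every satisfying assignment has green = False.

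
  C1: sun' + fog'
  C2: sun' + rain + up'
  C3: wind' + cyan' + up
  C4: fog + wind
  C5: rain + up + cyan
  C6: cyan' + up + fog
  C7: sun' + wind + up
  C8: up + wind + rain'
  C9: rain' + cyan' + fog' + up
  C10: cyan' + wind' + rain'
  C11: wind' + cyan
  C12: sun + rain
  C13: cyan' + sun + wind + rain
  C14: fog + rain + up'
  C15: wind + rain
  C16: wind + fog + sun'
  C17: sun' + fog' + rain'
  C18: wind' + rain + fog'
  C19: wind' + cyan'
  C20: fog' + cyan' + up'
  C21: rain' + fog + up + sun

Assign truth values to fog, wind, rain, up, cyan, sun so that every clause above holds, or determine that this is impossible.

Case sun = 0:
(rain) alone gives rain = 1.
Case fog = 1:
Case up = 1:
(cyan') alone gives cyan = 0.
(wind') alone gives wind = 0.
This assignment satisfies each clause.

fog ↦ 1, wind ↦ 0, rain ↦ 1, up ↦ 1, cyan ↦ 0, sun ↦ 0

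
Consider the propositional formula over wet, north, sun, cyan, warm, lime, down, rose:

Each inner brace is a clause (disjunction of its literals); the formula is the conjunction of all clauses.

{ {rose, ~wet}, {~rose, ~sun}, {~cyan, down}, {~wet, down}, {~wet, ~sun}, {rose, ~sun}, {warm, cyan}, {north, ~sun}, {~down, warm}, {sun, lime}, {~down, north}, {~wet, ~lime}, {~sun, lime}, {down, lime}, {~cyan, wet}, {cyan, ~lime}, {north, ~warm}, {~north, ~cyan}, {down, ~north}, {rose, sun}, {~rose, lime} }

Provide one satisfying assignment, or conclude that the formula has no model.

UNSATISFIABLE

Case rose = 1:
(~sun) alone gives sun = 0.
(lime) alone gives lime = 1.
(~wet) alone gives wet = 0.
(~cyan) alone gives cyan = 0.
Now (cyan) is unsatisfied and unit — conflict.
That branch fails; take rose = 0 instead.
(~wet) alone gives wet = 0.
(~sun) alone gives sun = 0.
Now (sun) is unsatisfied and unit — conflict.
Both values of rose lead to a conflict.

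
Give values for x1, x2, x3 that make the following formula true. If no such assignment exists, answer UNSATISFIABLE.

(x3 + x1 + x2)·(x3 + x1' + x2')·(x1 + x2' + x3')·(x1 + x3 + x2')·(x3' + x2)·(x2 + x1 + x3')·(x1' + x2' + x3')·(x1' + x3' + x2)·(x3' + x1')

Suppose x3 = 0.
Suppose x1 = 1.
The clause (x2') is unit, so x2 = 0.
This assignment satisfies each clause.

x1=1; x2=0; x3=0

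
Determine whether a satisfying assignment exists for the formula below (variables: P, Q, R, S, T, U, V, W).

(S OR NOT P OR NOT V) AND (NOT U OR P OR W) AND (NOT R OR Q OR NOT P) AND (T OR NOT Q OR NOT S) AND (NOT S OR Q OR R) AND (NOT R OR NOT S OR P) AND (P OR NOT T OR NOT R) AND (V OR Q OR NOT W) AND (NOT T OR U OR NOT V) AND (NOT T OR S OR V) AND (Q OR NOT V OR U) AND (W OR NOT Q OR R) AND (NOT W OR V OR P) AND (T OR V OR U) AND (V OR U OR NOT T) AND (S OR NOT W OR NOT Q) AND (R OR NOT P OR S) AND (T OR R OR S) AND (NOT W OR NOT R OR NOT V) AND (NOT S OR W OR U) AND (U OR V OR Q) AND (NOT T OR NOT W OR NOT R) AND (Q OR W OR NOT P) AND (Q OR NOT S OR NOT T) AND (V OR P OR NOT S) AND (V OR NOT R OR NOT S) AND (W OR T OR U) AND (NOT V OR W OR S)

Suppose S = true.
Suppose T = true.
The clause (Q) is unit, so Q = true.
Suppose R = false.
The clause (W) is unit, so W = true.
Suppose U = true.
Suppose V = true.
No clause remains; P is free.
A satisfying assignment: P=false; Q=true; R=false; S=true; T=true; U=true; V=true; W=true.

Yes, satisfiable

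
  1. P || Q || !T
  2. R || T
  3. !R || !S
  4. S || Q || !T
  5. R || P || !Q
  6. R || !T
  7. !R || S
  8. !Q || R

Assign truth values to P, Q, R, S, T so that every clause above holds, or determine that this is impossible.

UNSATISFIABLE

Branch on R: set R = true.
Unit clause (!S) forces S = false.
That conflicts with the unit clause (S).
So R must be the other value — set R = false.
Unit clause (T) forces T = true.
That conflicts with the unit clause (!T).
Both values of R lead to a conflict.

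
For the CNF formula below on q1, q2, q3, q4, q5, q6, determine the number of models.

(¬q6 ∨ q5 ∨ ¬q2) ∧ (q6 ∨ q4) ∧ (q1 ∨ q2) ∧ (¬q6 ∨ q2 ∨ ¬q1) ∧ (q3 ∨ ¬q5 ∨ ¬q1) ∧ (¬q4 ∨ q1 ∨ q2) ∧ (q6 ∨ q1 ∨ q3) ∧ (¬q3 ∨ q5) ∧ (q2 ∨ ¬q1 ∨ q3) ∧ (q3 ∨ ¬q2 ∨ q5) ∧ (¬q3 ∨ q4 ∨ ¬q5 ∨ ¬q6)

There are 2^6 = 64 truth assignments over (q1, q2, q3, q4, q5, q6).
Split on q5. With q5 = True, the clauses containing q5 are satisfied and ¬q5 drops from the rest; 7 of the 2^5 = 32 assignments to the other variables satisfy what remains.
With q5 = False, by the same count on the reduced clause set, 0 assignments work.
(One model: q1=F, q2=T, q3=F, q4=F, q5=T, q6=T.)
Total: 7 + 0 = 7.

7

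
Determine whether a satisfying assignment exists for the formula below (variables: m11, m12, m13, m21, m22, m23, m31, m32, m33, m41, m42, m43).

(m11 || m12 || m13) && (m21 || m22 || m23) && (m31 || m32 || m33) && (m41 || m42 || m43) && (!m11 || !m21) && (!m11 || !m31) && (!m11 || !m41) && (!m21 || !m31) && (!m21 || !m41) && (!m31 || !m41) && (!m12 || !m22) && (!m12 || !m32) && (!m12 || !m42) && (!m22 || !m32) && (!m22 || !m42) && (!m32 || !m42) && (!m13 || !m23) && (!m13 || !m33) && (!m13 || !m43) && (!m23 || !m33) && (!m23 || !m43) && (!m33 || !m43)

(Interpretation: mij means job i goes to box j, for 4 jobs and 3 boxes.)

Try m11 = false.
Try m12 = true.
The clause (!m22) is unit, so m22 = false.
The clause (!m32) is unit, so m32 = false.
The clause (!m42) is unit, so m42 = false.
Try m21 = true.
The clause (!m31) is unit, so m31 = false.
The clause (m33) is unit, so m33 = true.
The clause (!m41) is unit, so m41 = false.
The clause (m43) is unit, so m43 = true.
That conflicts with the unit clause (!m43).
So m21 must be the other value — set m21 = false.
The clause (m23) is unit, so m23 = true.
The clause (!m13) is unit, so m13 = false.
The clause (!m33) is unit, so m33 = false.
The clause (m31) is unit, so m31 = true.
The clause (!m41) is unit, so m41 = false.
The clause (m43) is unit, so m43 = true.
That conflicts with the unit clause (!m43).
Both values of m21 lead to a conflict.
So m12 must be the other value — set m12 = false.
The clause (m13) is unit, so m13 = true.
The clause (!m23) is unit, so m23 = false.
The clause (!m33) is unit, so m33 = false.
The clause (!m43) is unit, so m43 = false.
Try m21 = true.
The clause (!m31) is unit, so m31 = false.
The clause (m32) is unit, so m32 = true.
The clause (!m41) is unit, so m41 = false.
The clause (m42) is unit, so m42 = true.
That conflicts with the unit clause (!m42).
So m21 must be the other value — set m21 = false.
The clause (m22) is unit, so m22 = true.
The clause (!m32) is unit, so m32 = false.
The clause (m31) is unit, so m31 = true.
The clause (!m41) is unit, so m41 = false.
The clause (m42) is unit, so m42 = true.
That conflicts with the unit clause (!m42).
Both values of m21 lead to a conflict.
Both values of m12 lead to a conflict.
So m11 must be the other value — set m11 = true.
The clause (!m21) is unit, so m21 = false.
The clause (!m31) is unit, so m31 = false.
The clause (!m41) is unit, so m41 = false.
Try m22 = true.
The clause (!m12) is unit, so m12 = false.
The clause (!m32) is unit, so m32 = false.
The clause (m33) is unit, so m33 = true.
The clause (!m42) is unit, so m42 = false.
The clause (m43) is unit, so m43 = true.
That conflicts with the unit clause (!m43).
So m22 must be the other value — set m22 = false.
The clause (m23) is unit, so m23 = true.
The clause (!m13) is unit, so m13 = false.
The clause (!m33) is unit, so m33 = false.
The clause (m32) is unit, so m32 = true.
The clause (!m12) is unit, so m12 = false.
The clause (!m42) is unit, so m42 = false.
The clause (m43) is unit, so m43 = true.
That conflicts with the unit clause (!m43).
Both values of m22 lead to a conflict.
Both values of m11 lead to a conflict.
No assignment satisfies every clause.

Unsatisfiable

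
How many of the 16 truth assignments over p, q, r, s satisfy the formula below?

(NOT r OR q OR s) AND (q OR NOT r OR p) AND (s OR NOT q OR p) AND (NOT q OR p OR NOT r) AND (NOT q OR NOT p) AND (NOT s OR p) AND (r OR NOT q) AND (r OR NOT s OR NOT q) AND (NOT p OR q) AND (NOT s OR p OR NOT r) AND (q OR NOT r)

There are 2^4 = 16 truth assignments over (p, q, r, s).
Check each against the 11 clauses (columns in the order p, q, r, s):
  F F F F  ✓ satisfies all
  F F F T  ✗ fails (NOT s OR p)
  F F T F  ✗ fails (NOT r OR q OR s)
  F F T T  ✗ fails (q OR NOT r OR p)
  F T F F  ✗ fails (s OR NOT q OR p)
  F T F T  ✗ fails (NOT s OR p)
  F T T F  ✗ fails (s OR NOT q OR p)
  F T T T  ✗ fails (NOT q OR p OR NOT r)
  T F F F  ✗ fails (NOT p OR q)
  T F F T  ✗ fails (NOT p OR q)
  T F T F  ✗ fails (NOT r OR q OR s)
  T F T T  ✗ fails (NOT p OR q)
  T T F F  ✗ fails (NOT q OR NOT p)
  T T F T  ✗ fails (NOT q OR NOT p)
  T T T F  ✗ fails (NOT q OR NOT p)
  T T T T  ✗ fails (NOT q OR NOT p)
1 of the 16 rows is a model.

1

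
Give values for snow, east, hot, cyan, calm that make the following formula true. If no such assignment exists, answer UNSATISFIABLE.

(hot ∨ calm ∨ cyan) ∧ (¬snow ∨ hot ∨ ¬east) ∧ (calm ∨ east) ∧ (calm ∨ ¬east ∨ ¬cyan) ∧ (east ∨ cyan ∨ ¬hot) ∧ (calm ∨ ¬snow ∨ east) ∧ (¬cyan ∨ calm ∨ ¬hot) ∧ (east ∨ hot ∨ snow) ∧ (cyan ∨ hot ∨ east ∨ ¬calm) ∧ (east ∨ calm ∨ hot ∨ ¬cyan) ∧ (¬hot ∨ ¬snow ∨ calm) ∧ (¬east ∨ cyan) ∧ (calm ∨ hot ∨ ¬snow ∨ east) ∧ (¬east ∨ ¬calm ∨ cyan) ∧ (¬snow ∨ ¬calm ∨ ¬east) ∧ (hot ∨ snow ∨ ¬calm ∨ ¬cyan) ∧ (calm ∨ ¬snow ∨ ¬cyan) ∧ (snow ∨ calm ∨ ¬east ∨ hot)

snow: False,  east: False,  hot: True,  cyan: True,  calm: True

Case calm = True:
Case east = False:
Case cyan = True:
Case hot = True:
All clauses hold; snow can take either value.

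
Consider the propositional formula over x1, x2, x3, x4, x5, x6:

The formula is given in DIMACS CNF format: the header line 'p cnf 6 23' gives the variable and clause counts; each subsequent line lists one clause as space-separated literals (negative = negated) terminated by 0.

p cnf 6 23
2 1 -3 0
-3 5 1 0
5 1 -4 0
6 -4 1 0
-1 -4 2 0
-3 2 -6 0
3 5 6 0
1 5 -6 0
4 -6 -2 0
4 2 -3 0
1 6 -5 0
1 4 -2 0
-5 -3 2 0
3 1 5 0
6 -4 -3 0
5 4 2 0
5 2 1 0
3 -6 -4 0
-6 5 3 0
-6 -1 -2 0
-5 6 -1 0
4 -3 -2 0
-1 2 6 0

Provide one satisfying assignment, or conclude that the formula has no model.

x1 ↦ True,  x2 ↦ False,  x3 ↦ False,  x4 ↦ False,  x5 ↦ True,  x6 ↦ True

Try x2 = False.
Try x1 = True.
(¬x4) alone gives x4 = False.
(¬x3) alone gives x3 = False.
(x5) alone gives x5 = True.
(x6) alone gives x6 = True.
Every clause now holds.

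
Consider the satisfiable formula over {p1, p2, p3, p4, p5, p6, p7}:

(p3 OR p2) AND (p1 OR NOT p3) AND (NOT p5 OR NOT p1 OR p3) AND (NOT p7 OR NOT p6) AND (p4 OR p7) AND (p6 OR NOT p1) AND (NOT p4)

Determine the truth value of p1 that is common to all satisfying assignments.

False

Suppose p1 = true.
The clause (p6) is unit, so p6 = true.
The clause (NOT p7) is unit, so p7 = false.
The clause (p4) is unit, so p4 = true.
Now (NOT p4) is unsatisfied and unit — conflict.
So every satisfying assignment has p1 = False.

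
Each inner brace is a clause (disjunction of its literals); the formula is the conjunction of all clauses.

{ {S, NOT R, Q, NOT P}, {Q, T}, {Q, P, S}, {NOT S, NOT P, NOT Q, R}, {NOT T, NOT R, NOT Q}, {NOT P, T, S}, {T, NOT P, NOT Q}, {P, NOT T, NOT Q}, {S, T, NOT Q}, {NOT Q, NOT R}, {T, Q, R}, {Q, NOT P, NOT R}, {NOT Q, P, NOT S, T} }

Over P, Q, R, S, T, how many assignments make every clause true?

There are 2^5 = 32 truth assignments over (P, Q, R, S, T).
Split on Q. With Q = true, the clauses containing Q are satisfied and NOT Q drops from the rest; 1 of the 2^4 = 16 assignments to the other variables satisfy what remains.
With Q = false, by the same count on the reduced clause set, 4 assignments work.
Total: 1 + 4 = 5.

5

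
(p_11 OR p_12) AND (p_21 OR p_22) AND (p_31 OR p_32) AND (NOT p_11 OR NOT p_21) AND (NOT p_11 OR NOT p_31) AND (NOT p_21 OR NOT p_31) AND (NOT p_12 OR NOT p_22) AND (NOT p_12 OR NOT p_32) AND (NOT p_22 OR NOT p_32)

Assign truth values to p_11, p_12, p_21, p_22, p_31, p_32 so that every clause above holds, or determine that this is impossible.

UNSATISFIABLE

Case p_11 = true:
Unit clause (NOT p_21) forces p_21 = false.
Unit clause (p_22) forces p_22 = true.
Unit clause (NOT p_31) forces p_31 = false.
Unit clause (p_32) forces p_32 = true.
But (NOT p_32) is also a unit clause — contradiction.
So p_11 must be the other value — set p_11 = false.
Unit clause (p_12) forces p_12 = true.
Unit clause (NOT p_22) forces p_22 = false.
Unit clause (p_21) forces p_21 = true.
Unit clause (NOT p_31) forces p_31 = false.
Unit clause (p_32) forces p_32 = true.
But (NOT p_32) is also a unit clause — contradiction.
Either choice for p_11 ends in contradiction.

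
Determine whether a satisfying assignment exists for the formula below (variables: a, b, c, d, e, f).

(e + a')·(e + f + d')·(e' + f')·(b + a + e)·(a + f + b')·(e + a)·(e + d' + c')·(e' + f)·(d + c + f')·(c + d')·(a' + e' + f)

Case e = 1:
Unit clause (f') forces f = 0.
That conflicts with the unit clause (f).
Backtrack on e: now try e = 0.
Unit clause (a') forces a = 0.
That conflicts with the unit clause (a).
Both values of e lead to a conflict.
No assignment satisfies every clause.

No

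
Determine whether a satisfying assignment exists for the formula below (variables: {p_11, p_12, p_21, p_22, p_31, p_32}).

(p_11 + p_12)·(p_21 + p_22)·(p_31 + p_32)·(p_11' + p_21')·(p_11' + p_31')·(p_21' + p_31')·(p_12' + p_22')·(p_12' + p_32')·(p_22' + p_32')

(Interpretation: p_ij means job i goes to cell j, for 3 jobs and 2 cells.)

Case p_11 = 1:
(p_21') alone gives p_21 = 0.
(p_22) alone gives p_22 = 1.
(p_31') alone gives p_31 = 0.
(p_32) alone gives p_32 = 1.
Now (p_32') is unsatisfied and unit — conflict.
Undo p_11 and try p_11 = 0.
(p_12) alone gives p_12 = 1.
(p_22') alone gives p_22 = 0.
(p_21) alone gives p_21 = 1.
(p_31') alone gives p_31 = 0.
(p_32) alone gives p_32 = 1.
Now (p_32') is unsatisfied and unit — conflict.
Both values of p_11 lead to a conflict.
No assignment satisfies every clause.

Unsatisfiable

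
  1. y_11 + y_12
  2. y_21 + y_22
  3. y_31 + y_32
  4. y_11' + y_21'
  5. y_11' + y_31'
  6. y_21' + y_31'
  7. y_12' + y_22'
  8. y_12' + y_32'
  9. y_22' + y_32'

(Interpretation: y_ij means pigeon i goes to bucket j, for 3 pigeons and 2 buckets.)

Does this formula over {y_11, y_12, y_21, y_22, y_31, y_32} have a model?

Case y_11 = 1:
(y_21') alone gives y_21 = 0.
(y_22) alone gives y_22 = 1.
(y_31') alone gives y_31 = 0.
(y_32) alone gives y_32 = 1.
But (y_32') is also a unit clause — contradiction.
So y_11 must be the other value — set y_11 = 0.
(y_12) alone gives y_12 = 1.
(y_22') alone gives y_22 = 0.
(y_21) alone gives y_21 = 1.
(y_31') alone gives y_31 = 0.
(y_32) alone gives y_32 = 1.
But (y_32') is also a unit clause — contradiction.
Neither y_11 = 1 nor y_11 = 0 works.
No assignment satisfies every clause.

Unsatisfiable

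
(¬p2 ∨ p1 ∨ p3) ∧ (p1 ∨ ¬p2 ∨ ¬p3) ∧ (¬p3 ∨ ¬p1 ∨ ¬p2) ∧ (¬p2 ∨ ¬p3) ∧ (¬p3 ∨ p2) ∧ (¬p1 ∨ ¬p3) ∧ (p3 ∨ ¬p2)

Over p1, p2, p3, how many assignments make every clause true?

There are 2^3 = 8 truth assignments over (p1, p2, p3).
Check each against the 7 clauses (columns in the order p1, p2, p3):
  F F F  ✓ satisfies all
  F F T  ✗ fails (¬p3 ∨ p2)
  F T F  ✗ fails (¬p2 ∨ p1 ∨ p3)
  F T T  ✗ fails (p1 ∨ ¬p2 ∨ ¬p3)
  T F F  ✓ satisfies all
  T F T  ✗ fails (¬p3 ∨ p2)
  T T F  ✗ fails (p3 ∨ ¬p2)
  T T T  ✗ fails (¬p3 ∨ ¬p1 ∨ ¬p2)
2 of the 8 rows are models.

2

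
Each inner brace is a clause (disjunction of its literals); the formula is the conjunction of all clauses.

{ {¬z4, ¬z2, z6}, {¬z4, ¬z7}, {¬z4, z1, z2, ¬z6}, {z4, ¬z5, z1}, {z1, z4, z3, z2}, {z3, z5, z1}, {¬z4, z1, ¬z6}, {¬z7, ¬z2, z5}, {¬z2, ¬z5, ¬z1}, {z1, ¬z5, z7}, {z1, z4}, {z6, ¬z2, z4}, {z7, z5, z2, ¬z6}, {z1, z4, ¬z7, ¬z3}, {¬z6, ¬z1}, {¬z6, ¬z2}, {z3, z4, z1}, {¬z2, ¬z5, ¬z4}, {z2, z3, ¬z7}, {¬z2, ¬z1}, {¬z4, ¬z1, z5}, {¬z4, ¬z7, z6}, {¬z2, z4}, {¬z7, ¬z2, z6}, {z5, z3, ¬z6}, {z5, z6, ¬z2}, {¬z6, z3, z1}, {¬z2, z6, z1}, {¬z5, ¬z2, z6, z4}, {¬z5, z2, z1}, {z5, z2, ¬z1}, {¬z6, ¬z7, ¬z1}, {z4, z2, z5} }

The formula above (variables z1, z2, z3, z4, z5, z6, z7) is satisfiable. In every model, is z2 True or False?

Suppose z2 = True.
(¬z6) alone gives z6 = False.
(¬z4) alone gives z4 = False.
Now (z4) is unsatisfied and unit — conflict.
So every satisfying assignment has z2 = False.

False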